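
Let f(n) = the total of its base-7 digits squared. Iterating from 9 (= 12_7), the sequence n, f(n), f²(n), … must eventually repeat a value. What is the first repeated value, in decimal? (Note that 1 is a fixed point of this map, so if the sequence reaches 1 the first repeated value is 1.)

25

9 = (1,2)_7 → 1² + 2² = 5
5 = (5)_7 → 5² = 25
25 = (3,4)_7 → 3² + 4² = 25  — 25 already appeared earlier.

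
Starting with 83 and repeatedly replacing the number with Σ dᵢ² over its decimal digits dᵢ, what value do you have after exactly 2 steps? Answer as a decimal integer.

58

83 → 8² + 3² = 73
73 → 7² + 3² = 58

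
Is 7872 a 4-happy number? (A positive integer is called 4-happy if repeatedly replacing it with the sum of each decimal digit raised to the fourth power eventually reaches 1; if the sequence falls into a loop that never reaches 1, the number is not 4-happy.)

7872 → 7⁴ + 8⁴ + 7⁴ + 2⁴ = 2401 + 4096 + 2401 + 16 = 8914
8914 → 8⁴ + 9⁴ + 1⁴ + 4⁴ = 4096 + 6561 + 1 + 256 = 10914
10914 → 1⁴ + 0⁴ + 9⁴ + 1⁴ + 4⁴ = 1 + 0 + 6561 + 1 + 256 = 6819
6819 → 6⁴ + 8⁴ + 1⁴ + 9⁴ = 1296 + 4096 + 1 + 6561 = 11954
11954 → 1⁴ + 1⁴ + 9⁴ + 5⁴ + 4⁴ = 1 + 1 + 6561 + 625 + 256 = 7444
7444 → 7⁴ + 4⁴ + 4⁴ + 4⁴ = 2401 + 256 + 256 + 256 = 3169
3169 → 3⁴ + 1⁴ + 6⁴ + 9⁴ = 81 + 1 + 1296 + 6561 = 7939
7939 → 7⁴ + 9⁴ + 3⁴ + 9⁴ = 2401 + 6561 + 81 + 6561 = 15604
15604 → 1⁴ + 5⁴ + 6⁴ + 0⁴ + 4⁴ = 1 + 625 + 1296 + 0 + 256 = 2178
2178 → 2⁴ + 1⁴ + 7⁴ + 8⁴ = 16 + 1 + 2401 + 4096 = 6514
6514 → 6⁴ + 5⁴ + 1⁴ + 4⁴ = 1296 + 625 + 1 + 256 = 2178  — 2178 already seen; the sequence cycles without reaching 1.

not 4-happy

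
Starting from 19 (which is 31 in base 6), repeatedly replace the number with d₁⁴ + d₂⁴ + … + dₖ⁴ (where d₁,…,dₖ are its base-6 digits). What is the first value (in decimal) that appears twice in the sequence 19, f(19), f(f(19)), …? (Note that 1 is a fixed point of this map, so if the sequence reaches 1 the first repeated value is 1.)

19 = (3,1)_6 → 3⁴ + 1⁴ = 82
82 = (2,1,4)_6 → 2⁴ + 1⁴ + 4⁴ = 273
273 = (1,1,3,3)_6 → 1⁴ + 1⁴ + 3⁴ + 3⁴ = 164
164 = (4,3,2)_6 → 4⁴ + 3⁴ + 2⁴ = 353
353 = (1,3,4,5)_6 → 1⁴ + 3⁴ + 4⁴ + 5⁴ = 963
963 = (4,2,4,3)_6 → 4⁴ + 2⁴ + 4⁴ + 3⁴ = 609
609 = (2,4,5,3)_6 → 2⁴ + 4⁴ + 5⁴ + 3⁴ = 978
978 = (4,3,1,0)_6 → 4⁴ + 3⁴ + 1⁴ + 0⁴ = 338
338 = (1,3,2,2)_6 → 1⁴ + 3⁴ + 2⁴ + 2⁴ = 114
114 = (3,1,0)_6 → 3⁴ + 1⁴ + 0⁴ = 82  — 82 already appeared earlier.

82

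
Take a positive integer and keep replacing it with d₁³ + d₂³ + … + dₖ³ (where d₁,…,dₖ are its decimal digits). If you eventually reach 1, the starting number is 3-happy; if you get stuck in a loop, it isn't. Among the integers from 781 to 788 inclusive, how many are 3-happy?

1

781: 781 → 856 → 853 → 664 → 496 → 1009 → 730 → 370 → 370  (repeats 370)
782: 782 → 863 → 755 → 593 → 881 → 1025 → 134 → 92 → 737 → 713 → 371 → 371  (repeats 371)
783: 783 → 882 → 1032 → 36 → 243 → 99 → 1458 → 702 → 351 → 153 → 153  (repeats 153)
784: 784 → 919 → 1459 → 919  (repeats 919)
785: 785 → 980 → 1241 → 74 → 407 → 407  (repeats 407)
786: 786 → 1071 → 345 → 216 → 225 → 141 → 66 → 432 → 99 → 1458 → 702 → 351 → 153 → 153  (repeats 153)
787: 787 → 1198 → 1243 → 100 → 1  (reaches 1)
788: 788 → 1367 → 587 → 980 → 1241 → 74 → 407 → 407  (repeats 407)
3-happy: 787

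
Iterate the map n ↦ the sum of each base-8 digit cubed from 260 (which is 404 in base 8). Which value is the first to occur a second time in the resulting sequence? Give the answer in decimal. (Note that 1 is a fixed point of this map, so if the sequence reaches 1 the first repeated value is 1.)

260 = (4,0,4)_8 → 4³ + 0³ + 4³ = 128
128 = (2,0,0)_8 → 2³ + 0³ + 0³ = 8
8 = (1,0)_8 → 1³ + 0³ = 1  — reached the fixed point 1.
1 → 1, so 1 is the first repeated value.

1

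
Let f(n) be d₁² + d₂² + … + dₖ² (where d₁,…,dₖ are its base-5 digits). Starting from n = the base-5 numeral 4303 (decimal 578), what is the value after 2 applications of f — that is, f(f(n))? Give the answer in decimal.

18

578 = (4,3,0,3)_5 → 4² + 3² + 0² + 3² = 16 + 9 + 0 + 9 = 34
34 = (1,1,4)_5 → 1² + 1² + 4² = 1 + 1 + 16 = 18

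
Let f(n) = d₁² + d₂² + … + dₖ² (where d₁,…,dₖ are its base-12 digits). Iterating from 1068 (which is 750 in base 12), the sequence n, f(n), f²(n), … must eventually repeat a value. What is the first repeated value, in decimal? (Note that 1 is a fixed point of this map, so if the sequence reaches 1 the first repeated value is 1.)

25

1068 = (7,5,0)_12 → 7² + 5² + 0² = 74
74 = (6,2)_12 → 6² + 2² = 40
40 = (3,4)_12 → 3² + 4² = 25
25 = (2,1)_12 → 2² + 1² = 5
5 = (5)_12 → 5² = 25  — 25 already appeared earlier.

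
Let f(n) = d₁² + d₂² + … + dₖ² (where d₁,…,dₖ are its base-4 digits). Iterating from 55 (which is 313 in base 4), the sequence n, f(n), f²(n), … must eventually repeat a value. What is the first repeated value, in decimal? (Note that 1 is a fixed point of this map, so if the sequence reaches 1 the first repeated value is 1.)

55 = (3,1,3)_4 → 19
19 = (1,0,3)_4 → 10
10 = (2,2)_4 → 8
8 = (2,0)_4 → 4
4 = (1,0)_4 → 1  — reached the fixed point 1.
1 → 1, so 1 is the first repeated value.

1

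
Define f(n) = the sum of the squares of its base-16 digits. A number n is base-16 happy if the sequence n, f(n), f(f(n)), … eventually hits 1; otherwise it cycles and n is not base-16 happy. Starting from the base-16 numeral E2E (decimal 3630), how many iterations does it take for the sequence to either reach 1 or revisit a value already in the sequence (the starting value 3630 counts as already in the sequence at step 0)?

12

3630 = (14,2,14)_16 → 14² + 2² + 14² = 196 + 4 + 196 = 396
396 = (1,8,12)_16 → 1² + 8² + 12² = 1 + 64 + 144 = 209
209 = (13,1)_16 → 13² + 1² = 169 + 1 = 170
170 = (10,10)_16 → 10² + 10² = 100 + 100 = 200
200 = (12,8)_16 → 12² + 8² = 144 + 64 = 208
208 = (13,0)_16 → 13² + 0² = 169 + 0 = 169
169 = (10,9)_16 → 10² + 9² = 100 + 81 = 181
181 = (11,5)_16 → 11² + 5² = 121 + 25 = 146
146 = (9,2)_16 → 9² + 2² = 81 + 4 = 85
85 = (5,5)_16 → 5² + 5² = 25 + 25 = 50
50 = (3,2)_16 → 3² + 2² = 9 + 4 = 13
13 = (13)_16 → 13² = 169  — 169 repeats.
That took 12 steps.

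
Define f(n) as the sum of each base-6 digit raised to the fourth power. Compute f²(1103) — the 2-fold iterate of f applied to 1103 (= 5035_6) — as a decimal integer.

1251

1103 = (5,0,3,5)_6 → 5⁴ + 0⁴ + 3⁴ + 5⁴ = 1331
1331 = (1,0,0,5,5)_6 → 1⁴ + 0⁴ + 0⁴ + 5⁴ + 5⁴ = 1251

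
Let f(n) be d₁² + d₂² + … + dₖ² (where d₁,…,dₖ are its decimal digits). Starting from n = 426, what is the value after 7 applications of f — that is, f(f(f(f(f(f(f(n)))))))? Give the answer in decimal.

42

426 → 4² + 2² + 6² = 16 + 4 + 36 = 56
56 → 5² + 6² = 25 + 36 = 61
61 → 6² + 1² = 36 + 1 = 37
37 → 3² + 7² = 9 + 49 = 58
58 → 5² + 8² = 25 + 64 = 89
89 → 8² + 9² = 64 + 81 = 145
145 → 1² + 4² + 5² = 1 + 16 + 25 = 42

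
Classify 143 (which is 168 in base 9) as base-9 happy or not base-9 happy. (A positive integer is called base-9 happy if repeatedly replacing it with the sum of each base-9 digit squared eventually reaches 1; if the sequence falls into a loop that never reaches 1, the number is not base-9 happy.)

base-9 happy

143 = (1,6,8)_9 → 1² + 6² + 8² = 101
101 = (1,2,2)_9 → 1² + 2² + 2² = 9
9 = (1,0)_9 → 1² + 0² = 1  — reached 1.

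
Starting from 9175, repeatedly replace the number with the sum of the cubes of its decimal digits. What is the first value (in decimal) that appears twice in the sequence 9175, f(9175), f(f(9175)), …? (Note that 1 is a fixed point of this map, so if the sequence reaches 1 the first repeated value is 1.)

1

9175 → 9³ + 1³ + 7³ + 5³ = 1198
1198 → 1³ + 1³ + 9³ + 8³ = 1243
1243 → 1³ + 2³ + 4³ + 3³ = 100
100 → 1³ + 0³ + 0³ = 1  — reached the fixed point 1.
1 → 1, so 1 is the first repeated value.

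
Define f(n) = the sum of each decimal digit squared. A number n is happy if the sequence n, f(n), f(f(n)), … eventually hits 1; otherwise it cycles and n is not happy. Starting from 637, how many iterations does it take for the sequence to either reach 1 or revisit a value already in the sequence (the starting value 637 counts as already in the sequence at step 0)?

637 → 6² + 3² + 7² = 36 + 9 + 49 = 94
94 → 9² + 4² = 81 + 16 = 97
97 → 9² + 7² = 81 + 49 = 130
130 → 1² + 3² + 0² = 1 + 9 + 0 = 10
10 → 1² + 0² = 1 + 0 = 1  — reached 1.
That took 5 steps.

5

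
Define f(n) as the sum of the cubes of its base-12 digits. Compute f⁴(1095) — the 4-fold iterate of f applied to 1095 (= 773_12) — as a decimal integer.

1095 = (7,7,3)_12 → 7³ + 7³ + 3³ = 343 + 343 + 27 = 713
713 = (4,11,5)_12 → 4³ + 11³ + 5³ = 64 + 1331 + 125 = 1520
1520 = (10,6,8)_12 → 10³ + 6³ + 8³ = 1000 + 216 + 512 = 1728
1728 = (1,0,0,0)_12 → 1³ + 0³ + 0³ + 0³ = 1 + 0 + 0 + 0 = 1

1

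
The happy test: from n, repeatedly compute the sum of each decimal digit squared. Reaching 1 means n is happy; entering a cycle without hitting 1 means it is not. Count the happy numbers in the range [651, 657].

651: 651 → 62 → 40 → 16 → 37 → 58 → 89 → 145 → 42 → 20 → 4 → 16  — not happy
652: 652 → 65 → 61 → 37 → 58 → 89 → 145 → 42 → 20 → 4 → 16 → 37  — not happy
653: 653 → 70 → 49 → 97 → 130 → 10 → 1  — happy
654: 654 → 77 → 98 → 145 → 42 → 20 → 4 → 16 → 37 → 58 → 89 → 145  — not happy
655: 655 → 86 → 100 → 1  — happy
656: 656 → 97 → 130 → 10 → 1  — happy
657: 657 → 110 → 2 → 4 → 16 → 37 → 58 → 89 → 145 → 42 → 20 → 4  — not happy
happy: 653, 655, 656

3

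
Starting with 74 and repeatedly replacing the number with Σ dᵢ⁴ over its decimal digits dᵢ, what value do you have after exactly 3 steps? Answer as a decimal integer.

74 → 7⁴ + 4⁴ = 2401 + 256 = 2657
2657 → 2⁴ + 6⁴ + 5⁴ + 7⁴ = 16 + 1296 + 625 + 2401 = 4338
4338 → 4⁴ + 3⁴ + 3⁴ + 8⁴ = 256 + 81 + 81 + 4096 = 4514

4514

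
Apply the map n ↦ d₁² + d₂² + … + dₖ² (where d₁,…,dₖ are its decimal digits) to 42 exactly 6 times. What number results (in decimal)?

89

42 → 4² + 2² = 16 + 4 = 20
20 → 2² + 0² = 4 + 0 = 4
4 → 4² = 16
16 → 1² + 6² = 1 + 36 = 37
37 → 3² + 7² = 9 + 49 = 58
58 → 5² + 8² = 25 + 64 = 89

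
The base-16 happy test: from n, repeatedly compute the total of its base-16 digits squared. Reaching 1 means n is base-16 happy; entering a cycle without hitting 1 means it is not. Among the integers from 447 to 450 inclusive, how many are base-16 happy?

447: 447 → 347 → 147 → 90 → 125 → 218 → 269 → 170 → 200 → 208 → 169 → 181 → 146 → 85 → 50 → 13 → 169  — not base-16 happy
448: 448 → 145 → 82 → 29 → 170 → 200 → 208 → 169 → 181 → 146 → 85 → 50 → 13 → 169  — not base-16 happy
449: 449 → 146 → 85 → 50 → 13 → 169 → 181 → 146  — not base-16 happy
450: 450 → 149 → 106 → 136 → 128 → 64 → 16 → 1  — base-16 happy
base-16 happy: 450

1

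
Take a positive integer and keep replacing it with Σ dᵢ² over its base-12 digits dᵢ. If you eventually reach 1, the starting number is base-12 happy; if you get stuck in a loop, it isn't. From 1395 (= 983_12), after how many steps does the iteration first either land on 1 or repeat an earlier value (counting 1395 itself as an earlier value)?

1395 = (9,8,3)_12 → 9² + 8² + 3² = 81 + 64 + 9 = 154
154 = (1,0,10)_12 → 1² + 0² + 10² = 1 + 0 + 100 = 101
101 = (8,5)_12 → 8² + 5² = 64 + 25 = 89
89 = (7,5)_12 → 7² + 5² = 49 + 25 = 74
74 = (6,2)_12 → 6² + 2² = 36 + 4 = 40
40 = (3,4)_12 → 3² + 4² = 9 + 16 = 25
25 = (2,1)_12 → 2² + 1² = 4 + 1 = 5
5 = (5)_12 → 5² = 25  — 25 repeats.
That took 8 steps.

8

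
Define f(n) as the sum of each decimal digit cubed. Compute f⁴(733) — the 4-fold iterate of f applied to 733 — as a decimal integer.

919

733 → 7³ + 3³ + 3³ = 397
397 → 3³ + 9³ + 7³ = 1099
1099 → 1³ + 0³ + 9³ + 9³ = 1459
1459 → 1³ + 4³ + 5³ + 9³ = 919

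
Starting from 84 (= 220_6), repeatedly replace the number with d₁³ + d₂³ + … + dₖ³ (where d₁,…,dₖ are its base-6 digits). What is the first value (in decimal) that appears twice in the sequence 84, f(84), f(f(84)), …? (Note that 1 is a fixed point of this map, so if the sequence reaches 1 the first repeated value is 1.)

84 = (2,2,0)_6 → 2³ + 2³ + 0³ = 16
16 = (2,4)_6 → 2³ + 4³ = 72
72 = (2,0,0)_6 → 2³ + 0³ + 0³ = 8
8 = (1,2)_6 → 1³ + 2³ = 9
9 = (1,3)_6 → 1³ + 3³ = 28
28 = (4,4)_6 → 4³ + 4³ = 128
128 = (3,3,2)_6 → 3³ + 3³ + 2³ = 62
62 = (1,4,2)_6 → 1³ + 4³ + 2³ = 73
73 = (2,0,1)_6 → 2³ + 0³ + 1³ = 9  — 9 already appeared earlier.

9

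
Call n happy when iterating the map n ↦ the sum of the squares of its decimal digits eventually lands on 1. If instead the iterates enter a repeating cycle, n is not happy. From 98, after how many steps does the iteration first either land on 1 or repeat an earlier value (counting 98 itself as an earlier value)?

98 → 9² + 8² = 81 + 64 = 145
145 → 1² + 4² + 5² = 1 + 16 + 25 = 42
42 → 4² + 2² = 16 + 4 = 20
20 → 2² + 0² = 4 + 0 = 4
4 → 4² = 16
16 → 1² + 6² = 1 + 36 = 37
37 → 3² + 7² = 9 + 49 = 58
58 → 5² + 8² = 25 + 64 = 89
89 → 8² + 9² = 64 + 81 = 145  — 145 repeats.
That took 9 steps.

9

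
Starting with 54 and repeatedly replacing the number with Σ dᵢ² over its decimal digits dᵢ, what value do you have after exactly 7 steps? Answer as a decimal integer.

54 → 5² + 4² = 25 + 16 = 41
41 → 4² + 1² = 16 + 1 = 17
17 → 1² + 7² = 1 + 49 = 50
50 → 5² + 0² = 25 + 0 = 25
25 → 2² + 5² = 4 + 25 = 29
29 → 2² + 9² = 4 + 81 = 85
85 → 8² + 5² = 64 + 25 = 89

89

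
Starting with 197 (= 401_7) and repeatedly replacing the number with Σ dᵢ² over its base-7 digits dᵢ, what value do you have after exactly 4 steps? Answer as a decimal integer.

29

197 = (4,0,1)_7 → 4² + 0² + 1² = 17
17 = (2,3)_7 → 2² + 3² = 13
13 = (1,6)_7 → 1² + 6² = 37
37 = (5,2)_7 → 5² + 2² = 29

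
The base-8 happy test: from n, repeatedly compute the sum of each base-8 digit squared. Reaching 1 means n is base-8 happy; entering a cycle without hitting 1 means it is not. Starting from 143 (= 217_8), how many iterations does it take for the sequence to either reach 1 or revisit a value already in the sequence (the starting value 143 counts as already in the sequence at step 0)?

6

143 = (2,1,7)_8 → 54
54 = (6,6)_8 → 72
72 = (1,1,0)_8 → 2
2 = (2)_8 → 4
4 = (4)_8 → 16
16 = (2,0)_8 → 4  — 4 repeats.
That took 6 steps.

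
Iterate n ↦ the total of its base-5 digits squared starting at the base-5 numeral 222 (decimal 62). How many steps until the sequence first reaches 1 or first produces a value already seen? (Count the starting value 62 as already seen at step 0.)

6

62 = (2,2,2)_5 → 2² + 2² + 2² = 4 + 4 + 4 = 12
12 = (2,2)_5 → 2² + 2² = 4 + 4 = 8
8 = (1,3)_5 → 1² + 3² = 1 + 9 = 10
10 = (2,0)_5 → 2² + 0² = 4 + 0 = 4
4 = (4)_5 → 4² = 16
16 = (3,1)_5 → 3² + 1² = 9 + 1 = 10  — 10 repeats.
That took 6 steps.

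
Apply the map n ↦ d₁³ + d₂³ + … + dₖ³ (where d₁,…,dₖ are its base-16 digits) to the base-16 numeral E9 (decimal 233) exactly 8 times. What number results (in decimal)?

191

233 = (14,9)_16 → 14³ + 9³ = 3473
3473 = (13,9,1)_16 → 13³ + 9³ + 1³ = 2927
2927 = (11,6,15)_16 → 11³ + 6³ + 15³ = 4922
4922 = (1,3,3,10)_16 → 1³ + 3³ + 3³ + 10³ = 1055
1055 = (4,1,15)_16 → 4³ + 1³ + 15³ = 3440
3440 = (13,7,0)_16 → 13³ + 7³ + 0³ = 2540
2540 = (9,14,12)_16 → 9³ + 14³ + 12³ = 5201
5201 = (1,4,5,1)_16 → 1³ + 4³ + 5³ + 1³ = 191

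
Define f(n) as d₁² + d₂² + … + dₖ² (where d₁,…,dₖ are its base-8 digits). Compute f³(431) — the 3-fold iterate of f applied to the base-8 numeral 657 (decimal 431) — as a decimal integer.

431 = (6,5,7)_8 → 6² + 5² + 7² = 110
110 = (1,5,6)_8 → 1² + 5² + 6² = 62
62 = (7,6)_8 → 7² + 6² = 85

85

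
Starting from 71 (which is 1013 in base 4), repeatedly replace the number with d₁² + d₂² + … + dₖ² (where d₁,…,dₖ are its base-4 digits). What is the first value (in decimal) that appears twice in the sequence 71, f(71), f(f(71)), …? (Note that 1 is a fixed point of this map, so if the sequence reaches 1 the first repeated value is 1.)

1

71 = (1,0,1,3)_4 → 1² + 0² + 1² + 3² = 1 + 0 + 1 + 9 = 11
11 = (2,3)_4 → 2² + 3² = 4 + 9 = 13
13 = (3,1)_4 → 3² + 1² = 9 + 1 = 10
10 = (2,2)_4 → 2² + 2² = 4 + 4 = 8
8 = (2,0)_4 → 2² + 0² = 4 + 0 = 4
4 = (1,0)_4 → 1² + 0² = 1 + 0 = 1  — reached the fixed point 1.
1 → 1, so 1 is the first repeated value.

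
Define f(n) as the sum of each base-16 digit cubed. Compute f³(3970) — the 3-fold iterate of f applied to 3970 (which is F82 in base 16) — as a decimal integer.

3970 = (15,8,2)_16 → 15³ + 8³ + 2³ = 3375 + 512 + 8 = 3895
3895 = (15,3,7)_16 → 15³ + 3³ + 7³ = 3375 + 27 + 343 = 3745
3745 = (14,10,1)_16 → 14³ + 10³ + 1³ = 2744 + 1000 + 1 = 3745

3745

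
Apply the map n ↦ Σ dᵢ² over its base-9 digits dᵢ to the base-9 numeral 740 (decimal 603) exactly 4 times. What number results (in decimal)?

603 = (7,4,0)_9 → 65
65 = (7,2)_9 → 53
53 = (5,8)_9 → 89
89 = (1,0,8)_9 → 65

65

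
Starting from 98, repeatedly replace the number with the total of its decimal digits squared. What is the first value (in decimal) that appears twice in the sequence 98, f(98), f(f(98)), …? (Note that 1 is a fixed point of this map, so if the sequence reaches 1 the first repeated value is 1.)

145

98 → 9² + 8² = 81 + 64 = 145
145 → 1² + 4² + 5² = 1 + 16 + 25 = 42
42 → 4² + 2² = 16 + 4 = 20
20 → 2² + 0² = 4 + 0 = 4
4 → 4² = 16
16 → 1² + 6² = 1 + 36 = 37
37 → 3² + 7² = 9 + 49 = 58
58 → 5² + 8² = 25 + 64 = 89
89 → 8² + 9² = 64 + 81 = 145  — 145 already appeared earlier.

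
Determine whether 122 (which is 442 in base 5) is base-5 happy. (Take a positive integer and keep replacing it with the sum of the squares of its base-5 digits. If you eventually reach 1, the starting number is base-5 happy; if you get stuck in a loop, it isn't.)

not base-5 happy

122 = (4,4,2)_5 → 4² + 4² + 2² = 36
36 = (1,2,1)_5 → 1² + 2² + 1² = 6
6 = (1,1)_5 → 1² + 1² = 2
2 = (2)_5 → 2² = 4
4 = (4)_5 → 4² = 16
16 = (3,1)_5 → 3² + 1² = 10
10 = (2,0)_5 → 2² + 0² = 4  — 4 already seen; the sequence cycles without reaching 1.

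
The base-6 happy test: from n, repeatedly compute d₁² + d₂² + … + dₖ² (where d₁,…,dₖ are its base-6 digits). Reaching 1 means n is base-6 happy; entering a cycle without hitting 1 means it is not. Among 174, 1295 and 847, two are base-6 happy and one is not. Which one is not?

174

174: 174 → 41 → 26 → 20 → 13 → 5 → 25 → 17 → 29 → 41  — repeats 41 (not base-6 happy)
1295: 1295 → 100 → 36 → 1  — reaches 1 (base-6 happy)
847: 847 → 44 → 6 → 1  — reaches 1 (base-6 happy)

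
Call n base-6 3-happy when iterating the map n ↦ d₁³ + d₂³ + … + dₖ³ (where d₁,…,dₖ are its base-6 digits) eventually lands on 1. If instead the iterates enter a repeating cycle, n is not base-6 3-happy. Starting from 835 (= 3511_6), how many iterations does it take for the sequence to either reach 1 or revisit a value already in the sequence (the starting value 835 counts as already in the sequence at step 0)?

835 = (3,5,1,1)_6 → 154
154 = (4,1,4)_6 → 129
129 = (3,3,3)_6 → 81
81 = (2,1,3)_6 → 36
36 = (1,0,0)_6 → 1  — reached 1.
That took 5 steps.

5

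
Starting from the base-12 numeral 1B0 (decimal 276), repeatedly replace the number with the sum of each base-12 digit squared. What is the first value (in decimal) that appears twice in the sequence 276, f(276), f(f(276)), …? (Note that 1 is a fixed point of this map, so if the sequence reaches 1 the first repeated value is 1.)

104

276 = (1,11,0)_12 → 1² + 11² + 0² = 122
122 = (10,2)_12 → 10² + 2² = 104
104 = (8,8)_12 → 8² + 8² = 128
128 = (10,8)_12 → 10² + 8² = 164
164 = (1,1,8)_12 → 1² + 1² + 8² = 66
66 = (5,6)_12 → 5² + 6² = 61
61 = (5,1)_12 → 5² + 1² = 26
26 = (2,2)_12 → 2² + 2² = 8
8 = (8)_12 → 8² = 64
64 = (5,4)_12 → 5² + 4² = 41
41 = (3,5)_12 → 3² + 5² = 34
34 = (2,10)_12 → 2² + 10² = 104  — 104 already appeared earlier.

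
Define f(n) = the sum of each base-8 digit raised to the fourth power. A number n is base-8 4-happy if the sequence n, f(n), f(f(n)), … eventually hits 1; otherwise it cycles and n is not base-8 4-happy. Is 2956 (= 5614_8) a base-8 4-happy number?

2956 = (5,6,1,4)_8 → 5⁴ + 6⁴ + 1⁴ + 4⁴ = 2178
2178 = (4,2,0,2)_8 → 4⁴ + 2⁴ + 0⁴ + 2⁴ = 288
288 = (4,4,0)_8 → 4⁴ + 4⁴ + 0⁴ = 512
512 = (1,0,0,0)_8 → 1⁴ + 0⁴ + 0⁴ + 0⁴ = 1  — reached 1.

base-8 4-happy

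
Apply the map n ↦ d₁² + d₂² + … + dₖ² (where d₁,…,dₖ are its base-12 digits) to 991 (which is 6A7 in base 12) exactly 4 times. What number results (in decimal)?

125

991 = (6,10,7)_12 → 6² + 10² + 7² = 36 + 100 + 49 = 185
185 = (1,3,5)_12 → 1² + 3² + 5² = 1 + 9 + 25 = 35
35 = (2,11)_12 → 2² + 11² = 4 + 121 = 125
125 = (10,5)_12 → 10² + 5² = 100 + 25 = 125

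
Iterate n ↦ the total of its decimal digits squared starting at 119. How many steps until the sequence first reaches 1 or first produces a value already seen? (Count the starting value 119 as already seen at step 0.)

11

119 → 1² + 1² + 9² = 1 + 1 + 81 = 83
83 → 8² + 3² = 64 + 9 = 73
73 → 7² + 3² = 49 + 9 = 58
58 → 5² + 8² = 25 + 64 = 89
89 → 8² + 9² = 64 + 81 = 145
145 → 1² + 4² + 5² = 1 + 16 + 25 = 42
42 → 4² + 2² = 16 + 4 = 20
20 → 2² + 0² = 4 + 0 = 4
4 → 4² = 16
16 → 1² + 6² = 1 + 36 = 37
37 → 3² + 7² = 9 + 49 = 58  — 58 repeats.
That took 11 steps.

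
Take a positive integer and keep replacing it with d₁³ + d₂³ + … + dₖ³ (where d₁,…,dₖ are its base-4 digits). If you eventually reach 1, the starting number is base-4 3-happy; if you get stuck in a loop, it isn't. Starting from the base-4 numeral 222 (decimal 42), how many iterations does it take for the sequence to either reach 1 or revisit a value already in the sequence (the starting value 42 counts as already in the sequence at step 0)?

3

42 = (2,2,2)_4 → 24
24 = (1,2,0)_4 → 9
9 = (2,1)_4 → 9  — 9 repeats.
That took 3 steps.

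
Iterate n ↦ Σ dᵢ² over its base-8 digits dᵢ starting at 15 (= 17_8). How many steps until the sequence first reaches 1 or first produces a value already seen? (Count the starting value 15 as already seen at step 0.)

15 = (1,7)_8 → 1² + 7² = 50
50 = (6,2)_8 → 6² + 2² = 40
40 = (5,0)_8 → 5² + 0² = 25
25 = (3,1)_8 → 3² + 1² = 10
10 = (1,2)_8 → 1² + 2² = 5
5 = (5)_8 → 5² = 25  — 25 repeats.
That took 6 steps.

6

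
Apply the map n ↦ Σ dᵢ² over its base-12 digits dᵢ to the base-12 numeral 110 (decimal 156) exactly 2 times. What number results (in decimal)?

156 = (1,1,0)_12 → 1² + 1² + 0² = 1 + 1 + 0 = 2
2 = (2)_12 → 2² = 4

4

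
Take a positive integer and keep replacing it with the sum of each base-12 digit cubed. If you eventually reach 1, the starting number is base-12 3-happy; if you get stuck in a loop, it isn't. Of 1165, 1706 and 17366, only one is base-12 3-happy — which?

1165: 1165 → 514 → 1243 → 1198 → 1539 → 1539  — repeats 1539 (not base-12 3-happy)
1706: 1706 → 2339 → 1404 → 1458 → 1217 → 762 → 368 → 736 → 190 → 1028 → 856 → 1520 → 1728 → 1  — reaches 1 (base-12 3-happy)
17366: 17366 → 1351 → 1136 → 1855 → 1344 → 793 → 342 → 288 → 8 → 512 → 755 → 1464 → 1008 → 343 → 415 → 1351  — repeats 1351 (not base-12 3-happy)

1706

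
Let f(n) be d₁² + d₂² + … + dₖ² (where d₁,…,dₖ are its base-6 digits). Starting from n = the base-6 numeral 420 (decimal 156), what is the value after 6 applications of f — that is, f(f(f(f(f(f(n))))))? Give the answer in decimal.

29

156 = (4,2,0)_6 → 4² + 2² + 0² = 20
20 = (3,2)_6 → 3² + 2² = 13
13 = (2,1)_6 → 2² + 1² = 5
5 = (5)_6 → 5² = 25
25 = (4,1)_6 → 4² + 1² = 17
17 = (2,5)_6 → 2² + 5² = 29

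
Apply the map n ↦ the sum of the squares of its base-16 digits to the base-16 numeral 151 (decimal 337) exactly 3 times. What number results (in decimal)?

149

337 = (1,5,1)_16 → 1² + 5² + 1² = 1 + 25 + 1 = 27
27 = (1,11)_16 → 1² + 11² = 1 + 121 = 122
122 = (7,10)_16 → 7² + 10² = 49 + 100 = 149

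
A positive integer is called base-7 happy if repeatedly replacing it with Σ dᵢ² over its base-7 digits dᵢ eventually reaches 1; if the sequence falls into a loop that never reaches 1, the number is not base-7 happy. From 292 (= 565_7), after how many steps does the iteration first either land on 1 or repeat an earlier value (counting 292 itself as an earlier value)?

292 = (5,6,5)_7 → 5² + 6² + 5² = 86
86 = (1,5,2)_7 → 1² + 5² + 2² = 30
30 = (4,2)_7 → 4² + 2² = 20
20 = (2,6)_7 → 2² + 6² = 40
40 = (5,5)_7 → 5² + 5² = 50
50 = (1,0,1)_7 → 1² + 0² + 1² = 2
2 = (2)_7 → 2² = 4
4 = (4)_7 → 4² = 16
16 = (2,2)_7 → 2² + 2² = 8
8 = (1,1)_7 → 1² + 1² = 2  — 2 repeats.
That took 10 steps.

10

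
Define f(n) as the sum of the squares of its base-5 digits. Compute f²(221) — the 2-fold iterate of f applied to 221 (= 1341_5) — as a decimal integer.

5

221 = (1,3,4,1)_5 → 27
27 = (1,0,2)_5 → 5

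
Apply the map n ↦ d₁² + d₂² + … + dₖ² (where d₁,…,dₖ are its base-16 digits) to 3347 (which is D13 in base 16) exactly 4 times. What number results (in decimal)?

3347 = (13,1,3)_16 → 13² + 1² + 3² = 169 + 1 + 9 = 179
179 = (11,3)_16 → 11² + 3² = 121 + 9 = 130
130 = (8,2)_16 → 8² + 2² = 64 + 4 = 68
68 = (4,4)_16 → 4² + 4² = 16 + 16 = 32

32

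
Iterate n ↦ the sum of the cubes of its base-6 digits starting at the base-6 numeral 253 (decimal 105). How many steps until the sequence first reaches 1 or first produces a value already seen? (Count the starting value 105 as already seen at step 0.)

5

105 = (2,5,3)_6 → 160
160 = (4,2,4)_6 → 136
136 = (3,4,4)_6 → 155
155 = (4,1,5)_6 → 190
190 = (5,1,4)_6 → 190  — 190 repeats.
That took 5 steps.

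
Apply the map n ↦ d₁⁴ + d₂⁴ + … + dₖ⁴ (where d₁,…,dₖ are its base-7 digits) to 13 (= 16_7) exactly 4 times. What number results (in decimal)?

13 = (1,6)_7 → 1297
1297 = (3,5,3,2)_7 → 803
803 = (2,2,2,5)_7 → 673
673 = (1,6,5,1)_7 → 1923

1923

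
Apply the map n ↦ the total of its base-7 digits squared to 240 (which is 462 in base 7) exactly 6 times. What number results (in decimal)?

240 = (4,6,2)_7 → 4² + 6² + 2² = 16 + 36 + 4 = 56
56 = (1,1,0)_7 → 1² + 1² + 0² = 1 + 1 + 0 = 2
2 = (2)_7 → 2² = 4
4 = (4)_7 → 4² = 16
16 = (2,2)_7 → 2² + 2² = 4 + 4 = 8
8 = (1,1)_7 → 1² + 1² = 1 + 1 = 2

2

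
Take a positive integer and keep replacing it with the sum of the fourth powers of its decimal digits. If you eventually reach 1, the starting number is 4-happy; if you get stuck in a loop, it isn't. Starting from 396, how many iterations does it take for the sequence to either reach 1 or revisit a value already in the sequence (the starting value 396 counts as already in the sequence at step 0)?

396 → 3⁴ + 9⁴ + 6⁴ = 7938
7938 → 7⁴ + 9⁴ + 3⁴ + 8⁴ = 13139
13139 → 1⁴ + 3⁴ + 1⁴ + 3⁴ + 9⁴ = 6725
6725 → 6⁴ + 7⁴ + 2⁴ + 5⁴ = 4338
4338 → 4⁴ + 3⁴ + 3⁴ + 8⁴ = 4514
4514 → 4⁴ + 5⁴ + 1⁴ + 4⁴ = 1138
1138 → 1⁴ + 1⁴ + 3⁴ + 8⁴ = 4179
4179 → 4⁴ + 1⁴ + 7⁴ + 9⁴ = 9219
9219 → 9⁴ + 2⁴ + 1⁴ + 9⁴ = 13139  — 13139 repeats.
That took 9 steps.

9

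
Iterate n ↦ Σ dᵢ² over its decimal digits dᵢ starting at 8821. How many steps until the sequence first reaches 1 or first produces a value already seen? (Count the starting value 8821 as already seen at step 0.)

6

8821 → 8² + 8² + 2² + 1² = 64 + 64 + 4 + 1 = 133
133 → 1² + 3² + 3² = 1 + 9 + 9 = 19
19 → 1² + 9² = 1 + 81 = 82
82 → 8² + 2² = 64 + 4 = 68
68 → 6² + 8² = 36 + 64 = 100
100 → 1² + 0² + 0² = 1 + 0 + 0 = 1  — reached 1.
That took 6 steps.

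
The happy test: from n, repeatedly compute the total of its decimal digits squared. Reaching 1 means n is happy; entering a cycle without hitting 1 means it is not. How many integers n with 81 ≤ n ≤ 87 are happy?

81: 81 → 65 → 61 → 37 → 58 → 89 → 145 → 42 → 20 → 4 → 16 → 37  — not happy
82: 82 → 68 → 100 → 1  — happy
83: 83 → 73 → 58 → 89 → 145 → 42 → 20 → 4 → 16 → 37 → 58  — not happy
84: 84 → 80 → 64 → 52 → 29 → 85 → 89 → 145 → 42 → 20 → 4 → 16 → 37 → 58 → 89  — not happy
85: 85 → 89 → 145 → 42 → 20 → 4 → 16 → 37 → 58 → 89  — not happy
86: 86 → 100 → 1  — happy
87: 87 → 113 → 11 → 2 → 4 → 16 → 37 → 58 → 89 → 145 → 42 → 20 → 4  — not happy
happy: 82, 86

2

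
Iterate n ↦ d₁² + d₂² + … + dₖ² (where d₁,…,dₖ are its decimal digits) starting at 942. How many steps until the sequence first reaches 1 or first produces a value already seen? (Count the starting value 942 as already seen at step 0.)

942 → 101
101 → 2
2 → 4
4 → 16
16 → 37
37 → 58
58 → 89
89 → 145
145 → 42
42 → 20
20 → 4  — 4 repeats.
That took 11 steps.

11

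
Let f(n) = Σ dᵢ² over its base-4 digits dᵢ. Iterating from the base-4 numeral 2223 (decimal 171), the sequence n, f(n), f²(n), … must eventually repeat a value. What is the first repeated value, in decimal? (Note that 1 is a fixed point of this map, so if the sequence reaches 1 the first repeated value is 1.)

1

171 = (2,2,2,3)_4 → 2² + 2² + 2² + 3² = 4 + 4 + 4 + 9 = 21
21 = (1,1,1)_4 → 1² + 1² + 1² = 1 + 1 + 1 = 3
3 = (3)_4 → 3² = 9
9 = (2,1)_4 → 2² + 1² = 4 + 1 = 5
5 = (1,1)_4 → 1² + 1² = 1 + 1 = 2
2 = (2)_4 → 2² = 4
4 = (1,0)_4 → 1² + 0² = 1 + 0 = 1  — reached the fixed point 1.
1 → 1, so 1 is the first repeated value.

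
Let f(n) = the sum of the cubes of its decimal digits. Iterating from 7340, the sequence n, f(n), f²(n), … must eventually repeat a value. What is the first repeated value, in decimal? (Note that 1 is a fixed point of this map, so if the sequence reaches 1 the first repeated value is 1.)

7340 → 434
434 → 155
155 → 251
251 → 134
134 → 92
92 → 737
737 → 713
713 → 371
371 → 371  — 371 already appeared earlier.

371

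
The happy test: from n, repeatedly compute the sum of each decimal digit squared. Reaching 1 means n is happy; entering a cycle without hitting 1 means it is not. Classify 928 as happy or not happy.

not happy

928 → 9² + 2² + 8² = 81 + 4 + 64 = 149
149 → 1² + 4² + 9² = 1 + 16 + 81 = 98
98 → 9² + 8² = 81 + 64 = 145
145 → 1² + 4² + 5² = 1 + 16 + 25 = 42
42 → 4² + 2² = 16 + 4 = 20
20 → 2² + 0² = 4 + 0 = 4
4 → 4² = 16
16 → 1² + 6² = 1 + 36 = 37
37 → 3² + 7² = 9 + 49 = 58
58 → 5² + 8² = 25 + 64 = 89
89 → 8² + 9² = 64 + 81 = 145  — 145 already seen; the sequence cycles without reaching 1.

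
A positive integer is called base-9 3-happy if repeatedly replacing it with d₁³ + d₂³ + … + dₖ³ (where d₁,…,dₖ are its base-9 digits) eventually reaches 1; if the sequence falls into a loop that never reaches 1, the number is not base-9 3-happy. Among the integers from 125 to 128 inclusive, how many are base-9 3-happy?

1

125: 125 → 577 → 345 → 99 → 9 → 1  — base-9 3-happy
126: 126 → 126  — not base-9 3-happy
127: 127 → 127  — not base-9 3-happy
128: 128 → 134 → 638 → 1198 → 470 → 476 → 980 → 540 → 432 → 152 → 856 → 128  — not base-9 3-happy
base-9 3-happy: 125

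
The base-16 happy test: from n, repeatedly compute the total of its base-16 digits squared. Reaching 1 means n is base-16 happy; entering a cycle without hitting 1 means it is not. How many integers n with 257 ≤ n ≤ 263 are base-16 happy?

257: 257 → 2 → 4 → 16 → 1  — base-16 happy
258: 258 → 5 → 25 → 82 → 29 → 170 → 200 → 208 → 169 → 181 → 146 → 85 → 50 → 13 → 169  — not base-16 happy
259: 259 → 10 → 100 → 52 → 25 → 82 → 29 → 170 → 200 → 208 → 169 → 181 → 146 → 85 → 50 → 13 → 169  — not base-16 happy
260: 260 → 17 → 2 → 4 → 16 → 1  — base-16 happy
261: 261 → 26 → 101 → 61 → 178 → 125 → 218 → 269 → 170 → 200 → 208 → 169 → 181 → 146 → 85 → 50 → 13 → 169  — not base-16 happy
262: 262 → 37 → 29 → 170 → 200 → 208 → 169 → 181 → 146 → 85 → 50 → 13 → 169  — not base-16 happy
263: 263 → 50 → 13 → 169 → 181 → 146 → 85 → 50  — not base-16 happy
base-16 happy: 257, 260

2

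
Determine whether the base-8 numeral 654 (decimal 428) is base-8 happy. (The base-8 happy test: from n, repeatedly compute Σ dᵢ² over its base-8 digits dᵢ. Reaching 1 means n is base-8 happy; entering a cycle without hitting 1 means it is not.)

base-8 happy

428 = (6,5,4)_8 → 6² + 5² + 4² = 77
77 = (1,1,5)_8 → 1² + 1² + 5² = 27
27 = (3,3)_8 → 3² + 3² = 18
18 = (2,2)_8 → 2² + 2² = 8
8 = (1,0)_8 → 1² + 0² = 1  — reached 1.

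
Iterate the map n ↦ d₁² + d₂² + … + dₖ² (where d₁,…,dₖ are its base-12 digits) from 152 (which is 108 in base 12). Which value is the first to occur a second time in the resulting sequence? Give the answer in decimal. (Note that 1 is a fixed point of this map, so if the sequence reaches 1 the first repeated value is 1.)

65

152 = (1,0,8)_12 → 1² + 0² + 8² = 65
65 = (5,5)_12 → 5² + 5² = 50
50 = (4,2)_12 → 4² + 2² = 20
20 = (1,8)_12 → 1² + 8² = 65  — 65 already appeared earlier.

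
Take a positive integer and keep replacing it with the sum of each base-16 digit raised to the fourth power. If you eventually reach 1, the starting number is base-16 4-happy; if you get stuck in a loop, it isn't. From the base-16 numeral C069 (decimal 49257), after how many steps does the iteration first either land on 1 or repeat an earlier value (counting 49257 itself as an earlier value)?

49257 = (12,0,6,9)_16 → 12⁴ + 0⁴ + 6⁴ + 9⁴ = 20736 + 0 + 1296 + 6561 = 28593
28593 = (6,15,11,1)_16 → 6⁴ + 15⁴ + 11⁴ + 1⁴ = 1296 + 50625 + 14641 + 1 = 66563
66563 = (1,0,4,0,3)_16 → 1⁴ + 0⁴ + 4⁴ + 0⁴ + 3⁴ = 1 + 0 + 256 + 0 + 81 = 338
338 = (1,5,2)_16 → 1⁴ + 5⁴ + 2⁴ = 1 + 625 + 16 = 642
642 = (2,8,2)_16 → 2⁴ + 8⁴ + 2⁴ = 16 + 4096 + 16 = 4128
4128 = (1,0,2,0)_16 → 1⁴ + 0⁴ + 2⁴ + 0⁴ = 1 + 0 + 16 + 0 = 17
17 = (1,1)_16 → 1⁴ + 1⁴ = 1 + 1 = 2
2 = (2)_16 → 2⁴ = 16
16 = (1,0)_16 → 1⁴ + 0⁴ = 1 + 0 = 1  — reached 1.
That took 9 steps.

9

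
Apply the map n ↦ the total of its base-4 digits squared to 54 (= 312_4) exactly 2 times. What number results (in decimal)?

54 = (3,1,2)_4 → 3² + 1² + 2² = 14
14 = (3,2)_4 → 3² + 2² = 13

13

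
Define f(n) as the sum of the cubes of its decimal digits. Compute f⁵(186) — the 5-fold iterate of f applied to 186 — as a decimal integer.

186 → 1³ + 8³ + 6³ = 729
729 → 7³ + 2³ + 9³ = 1080
1080 → 1³ + 0³ + 8³ + 0³ = 513
513 → 5³ + 1³ + 3³ = 153
153 → 1³ + 5³ + 3³ = 153

153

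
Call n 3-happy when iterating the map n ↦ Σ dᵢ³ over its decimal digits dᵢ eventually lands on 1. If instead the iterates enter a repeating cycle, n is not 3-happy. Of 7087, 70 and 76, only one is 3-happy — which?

7087: 7087 → 1198 → 1243 → 100 → 1  — reaches 1 (3-happy)
70: 70 → 343 → 118 → 514 → 190 → 730 → 370 → 370  — repeats 370 (not 3-happy)
76: 76 → 559 → 979 → 1801 → 514 → 190 → 730 → 370 → 370  — repeats 370 (not 3-happy)

7087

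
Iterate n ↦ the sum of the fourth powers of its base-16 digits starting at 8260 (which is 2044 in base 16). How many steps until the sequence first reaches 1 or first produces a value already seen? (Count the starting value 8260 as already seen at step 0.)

8260 = (2,0,4,4)_16 → 528
528 = (2,1,0)_16 → 17
17 = (1,1)_16 → 2
2 = (2)_16 → 16
16 = (1,0)_16 → 1  — reached 1.
That took 5 steps.

5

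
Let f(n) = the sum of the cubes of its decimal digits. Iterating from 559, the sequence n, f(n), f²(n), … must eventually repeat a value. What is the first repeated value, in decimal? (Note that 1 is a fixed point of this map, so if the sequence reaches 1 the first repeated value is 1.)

370

559 → 979
979 → 1801
1801 → 514
514 → 190
190 → 730
730 → 370
370 → 370  — 370 already appeared earlier.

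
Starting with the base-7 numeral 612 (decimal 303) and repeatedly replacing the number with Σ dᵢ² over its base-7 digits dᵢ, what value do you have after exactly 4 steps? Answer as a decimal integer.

45

303 = (6,1,2)_7 → 6² + 1² + 2² = 36 + 1 + 4 = 41
41 = (5,6)_7 → 5² + 6² = 25 + 36 = 61
61 = (1,1,5)_7 → 1² + 1² + 5² = 1 + 1 + 25 = 27
27 = (3,6)_7 → 3² + 6² = 9 + 36 = 45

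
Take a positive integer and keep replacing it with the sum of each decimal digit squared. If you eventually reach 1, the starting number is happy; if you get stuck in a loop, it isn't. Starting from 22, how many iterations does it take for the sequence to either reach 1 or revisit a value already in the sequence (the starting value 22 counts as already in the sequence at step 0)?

22 → 2² + 2² = 4 + 4 = 8
8 → 8² = 64
64 → 6² + 4² = 36 + 16 = 52
52 → 5² + 2² = 25 + 4 = 29
29 → 2² + 9² = 4 + 81 = 85
85 → 8² + 5² = 64 + 25 = 89
89 → 8² + 9² = 64 + 81 = 145
145 → 1² + 4² + 5² = 1 + 16 + 25 = 42
42 → 4² + 2² = 16 + 4 = 20
20 → 2² + 0² = 4 + 0 = 4
4 → 4² = 16
16 → 1² + 6² = 1 + 36 = 37
37 → 3² + 7² = 9 + 49 = 58
58 → 5² + 8² = 25 + 64 = 89  — 89 repeats.
That took 14 steps.

14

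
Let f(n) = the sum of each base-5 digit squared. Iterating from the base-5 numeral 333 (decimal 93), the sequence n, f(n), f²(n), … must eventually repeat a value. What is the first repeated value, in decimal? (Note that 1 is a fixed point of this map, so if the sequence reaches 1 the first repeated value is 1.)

1

93 = (3,3,3)_5 → 3² + 3² + 3² = 9 + 9 + 9 = 27
27 = (1,0,2)_5 → 1² + 0² + 2² = 1 + 0 + 4 = 5
5 = (1,0)_5 → 1² + 0² = 1 + 0 = 1  — reached the fixed point 1.
1 → 1, so 1 is the first repeated value.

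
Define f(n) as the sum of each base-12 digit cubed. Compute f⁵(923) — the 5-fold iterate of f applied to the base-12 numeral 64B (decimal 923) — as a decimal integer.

923 = (6,4,11)_12 → 6³ + 4³ + 11³ = 216 + 64 + 1331 = 1611
1611 = (11,2,3)_12 → 11³ + 2³ + 3³ = 1331 + 8 + 27 = 1366
1366 = (9,5,10)_12 → 9³ + 5³ + 10³ = 729 + 125 + 1000 = 1854
1854 = (1,0,10,6)_12 → 1³ + 0³ + 10³ + 6³ = 1 + 0 + 1000 + 216 = 1217
1217 = (8,5,5)_12 → 8³ + 5³ + 5³ = 512 + 125 + 125 = 762

762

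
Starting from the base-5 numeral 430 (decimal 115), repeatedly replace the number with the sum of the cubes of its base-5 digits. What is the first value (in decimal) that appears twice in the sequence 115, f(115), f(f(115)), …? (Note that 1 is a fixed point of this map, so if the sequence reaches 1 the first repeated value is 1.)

9

115 = (4,3,0)_5 → 4³ + 3³ + 0³ = 91
91 = (3,3,1)_5 → 3³ + 3³ + 1³ = 55
55 = (2,1,0)_5 → 2³ + 1³ + 0³ = 9
9 = (1,4)_5 → 1³ + 4³ = 65
65 = (2,3,0)_5 → 2³ + 3³ + 0³ = 35
35 = (1,2,0)_5 → 1³ + 2³ + 0³ = 9  — 9 already appeared earlier.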